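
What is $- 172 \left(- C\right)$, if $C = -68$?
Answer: $-11696$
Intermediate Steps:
$- 172 \left(- C\right) = - 172 \left(\left(-1\right) \left(-68\right)\right) = \left(-172\right) 68 = -11696$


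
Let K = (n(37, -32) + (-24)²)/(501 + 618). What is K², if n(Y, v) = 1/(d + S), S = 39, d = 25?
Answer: 1359028225/5128851456 ≈ 0.26498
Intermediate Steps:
n(Y, v) = 1/64 (n(Y, v) = 1/(25 + 39) = 1/64)
K = 36865/71616 (K = (1/64 + (-24)²)/(501 + 618) = (1/64 + 576)/1119 = (36865/64)*(1/1119) = 36865/71616 ≈ 0.51476)
K² = (36865/71616)² = 1359028225/5128851456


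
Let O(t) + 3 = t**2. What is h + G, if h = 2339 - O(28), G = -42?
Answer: 1516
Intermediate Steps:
O(t) = -3 + t**2
h = 1558 (h = 2339 - (-3 + 28**2) = 2339 - (-3 + 784) = 2339 - 1*781 = 2339 - 781 = 1558)
h + G = 1558 - 42 = 1516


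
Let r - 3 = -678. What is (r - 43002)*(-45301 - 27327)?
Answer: 3172173156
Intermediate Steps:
r = -675 (r = 3 - 678 = -675)
(r - 43002)*(-45301 - 27327) = (-675 - 43002)*(-45301 - 27327) = -43677*(-72628) = 3172173156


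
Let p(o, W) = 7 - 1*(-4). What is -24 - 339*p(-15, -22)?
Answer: -3753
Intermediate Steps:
p(o, W) = 11 (p(o, W) = 7 + 4 = 11)
-24 - 339*p(-15, -22) = -24 - 339*11 = -24 - 3729 = -3753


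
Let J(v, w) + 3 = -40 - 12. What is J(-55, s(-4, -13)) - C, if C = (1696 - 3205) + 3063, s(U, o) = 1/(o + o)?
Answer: -1609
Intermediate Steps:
s(U, o) = 1/(2*o)
J(v, w) = -55 (J(v, w) = -3 + (-40 - 12) = -3 - 52 = -55)
C = 1554 (C = -1509 + 3063 = 1554)
J(-55, s(-4, -13)) - C = -55 - 1*1554 = -55 - 1554 = -1609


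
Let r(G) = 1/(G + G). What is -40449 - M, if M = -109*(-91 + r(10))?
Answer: -1007251/20 ≈ -50363.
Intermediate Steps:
r(G) = 1/(2*G)
M = 198271/20 (M = -109*(-91 + (1/2)/10) = -109*(-91 + (1/2)*(1/10)) = -109*(-91 + 1/20) = -109*(-1819/20) = 198271/20 ≈ 9913.5)
-40449 - M = -40449 - 1*198271/20 = -40449 - 198271/20 = -1007251/20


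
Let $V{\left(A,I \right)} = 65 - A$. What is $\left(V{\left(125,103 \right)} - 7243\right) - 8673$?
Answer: $-15976$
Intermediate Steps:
$\left(V{\left(125,103 \right)} - 7243\right) - 8673 = \left(\left(65 - 125\right) - 7243\right) - 8673 = \left(-60 - 7243\right) - 8673 = -7303 - 8673 = -15976$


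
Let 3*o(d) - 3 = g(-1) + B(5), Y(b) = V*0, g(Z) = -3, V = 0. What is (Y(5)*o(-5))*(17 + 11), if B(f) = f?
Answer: 0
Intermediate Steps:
Y(b) = 0 (Y(b) = 0*0 = 0)
o(d) = 5/3 (o(d) = 1 + (-3 + 5)/3 = 1 + (⅓)*2 = 1 + ⅔ = 5/3)
(Y(5)*o(-5))*(17 + 11) = (0*(5/3))*(17 + 11) = 0*28 = 0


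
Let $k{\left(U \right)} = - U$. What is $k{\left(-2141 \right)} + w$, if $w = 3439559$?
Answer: $3441700$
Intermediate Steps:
$k{\left(-2141 \right)} + w = \left(-1\right) \left(-2141\right) + 3439559 = 2141 + 3439559 = 3441700$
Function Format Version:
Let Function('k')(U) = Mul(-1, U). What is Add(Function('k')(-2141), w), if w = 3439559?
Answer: 3441700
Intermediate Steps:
Add(Function('k')(-2141), w) = Add(Mul(-1, -2141), 3439559) = Add(2141, 3439559) = 3441700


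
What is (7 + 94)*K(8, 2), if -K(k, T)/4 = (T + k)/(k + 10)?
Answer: -2020/9 ≈ -224.44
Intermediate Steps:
K(k, T) = -4*(T + k)/(10 + k) (K(k, T) = -4*(T + k)/(k + 10) = -4*(T + k)/(10 + k))
(7 + 94)*K(8, 2) = (7 + 94)*(4*(-1*2 - 1*8)/(10 + 8)) = 101*(4*(-2 - 8)/18) = 101*(4*(1/18)*(-10)) = 101*(-20/9) = -2020/9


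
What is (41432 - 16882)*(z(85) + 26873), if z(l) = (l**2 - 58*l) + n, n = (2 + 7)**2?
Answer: 718062950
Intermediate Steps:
n = 81 (n = 9**2 = 81)
z(l) = 81 + l**2 - 58*l (z(l) = (l**2 - 58*l) + 81 = 81 + l**2 - 58*l)
(41432 - 16882)*(z(85) + 26873) = (41432 - 16882)*((81 + 85**2 - 58*85) + 26873) = 24550*((81 + 7225 - 4930) + 26873) = 24550*(2376 + 26873) = 24550*29249 = 718062950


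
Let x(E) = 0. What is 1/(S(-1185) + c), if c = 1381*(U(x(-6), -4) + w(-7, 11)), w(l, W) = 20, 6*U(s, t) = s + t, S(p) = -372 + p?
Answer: 3/75427 ≈ 3.9774e-5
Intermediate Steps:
U(s, t) = s/6 + t/6 (U(s, t) = (s + t)/6 = s/6 + t/6)
c = 80098/3 (c = 1381*(((1/6)*0 + (1/6)*(-4)) + 20) = 1381*((0 - 2/3) + 20) = 1381*(-2/3 + 20) = 1381*(58/3) = 80098/3 ≈ 26699.)
1/(S(-1185) + c) = 1/((-372 - 1185) + 80098/3) = 1/(-1557 + 80098/3) = 1/(75427/3) = 3/75427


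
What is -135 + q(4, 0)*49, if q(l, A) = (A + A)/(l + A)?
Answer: -135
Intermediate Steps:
q(l, A) = 2*A/(A + l) (q(l, A) = (2*A)/(A + l) = 2*A/(A + l))
-135 + q(4, 0)*49 = -135 + (2*0/(0 + 4))*49 = -135 + (2*0/4)*49 = -135 + (2*0*(¼))*49 = -135 + 0*49 = -135 + 0 = -135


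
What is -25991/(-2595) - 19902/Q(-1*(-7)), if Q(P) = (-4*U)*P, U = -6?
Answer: -7879867/72660 ≈ -108.45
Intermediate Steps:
Q(P) = 24*P (Q(P) = (-4*(-6))*P = 24*P)
-25991/(-2595) - 19902/Q(-1*(-7)) = -25991/(-2595) - 19902/(24*(-1*(-7))) = -25991*(-1/2595) - 19902/(24*7) = 25991/2595 - 19902/168 = 25991/2595 - 19902*1/168 = 25991/2595 - 3317/28 = -7879867/72660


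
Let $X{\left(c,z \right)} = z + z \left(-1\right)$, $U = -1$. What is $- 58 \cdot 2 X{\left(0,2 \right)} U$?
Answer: $0$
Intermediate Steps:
$X{\left(c,z \right)} = 0$ ($X{\left(c,z \right)} = z - z = 0$)
$- 58 \cdot 2 X{\left(0,2 \right)} U = - 58 \cdot 2 \cdot 0 \left(-1\right) = - 58 \cdot 0 \left(-1\right) = \left(-58\right) 0 = 0$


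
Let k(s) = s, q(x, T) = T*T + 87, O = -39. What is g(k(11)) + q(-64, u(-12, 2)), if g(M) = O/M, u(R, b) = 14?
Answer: 3074/11 ≈ 279.45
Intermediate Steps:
q(x, T) = 87 + T² (q(x, T) = T² + 87 = 87 + T²)
g(M) = -39/M
g(k(11)) + q(-64, u(-12, 2)) = -39/11 + (87 + 14²) = -39*1/11 + (87 + 196) = -39/11 + 283 = 3074/11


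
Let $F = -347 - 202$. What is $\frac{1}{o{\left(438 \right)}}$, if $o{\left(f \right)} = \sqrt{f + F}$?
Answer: $- \frac{i \sqrt{111}}{111} \approx - 0.094916 i$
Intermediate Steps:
$F = -549$ ($F = -347 - 202 = -549$)
$o{\left(f \right)} = \sqrt{-549 + f}$ ($o{\left(f \right)} = \sqrt{f - 549} = \sqrt{-549 + f}$)
$\frac{1}{o{\left(438 \right)}} = \frac{1}{\sqrt{-549 + 438}} = \frac{1}{\sqrt{-111}} = \frac{1}{i \sqrt{111}} = - \frac{i \sqrt{111}}{111}$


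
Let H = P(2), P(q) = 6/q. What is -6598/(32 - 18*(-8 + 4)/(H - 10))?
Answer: -23093/76 ≈ -303.86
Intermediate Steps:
H = 3 (H = 6/2 = 6*(½) = 3)
-6598/(32 - 18*(-8 + 4)/(H - 10)) = -6598/(32 - 18*(-8 + 4)/(3 - 10)) = -6598/(32 - (-72)/(-7)) = -6598/(32 - (-72)*(-1)/7) = -6598/(32 - 18*4/7) = -6598/(32 - 72/7) = -6598/152/7 = -6598*7/152 = -23093/76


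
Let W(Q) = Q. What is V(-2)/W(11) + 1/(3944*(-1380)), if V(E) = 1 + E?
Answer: -5442731/59869920 ≈ -0.090909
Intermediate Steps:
V(-2)/W(11) + 1/(3944*(-1380)) = (1 - 2)/11 + 1/(3944*(-1380)) = -1*1/11 + (1/3944)*(-1/1380) = -1/11 - 1/5442720 = -5442731/59869920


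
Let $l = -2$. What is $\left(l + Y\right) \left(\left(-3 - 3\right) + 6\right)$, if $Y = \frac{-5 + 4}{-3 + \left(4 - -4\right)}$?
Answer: $0$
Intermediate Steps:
$Y = - \frac{1}{5}$ ($Y = - \frac{1}{-3 + \left(4 + 4\right)} = - \frac{1}{-3 + 8} = - \frac{1}{5} \approx -0.2$)
$\left(l + Y\right) \left(\left(-3 - 3\right) + 6\right) = \left(-2 - \frac{1}{5}\right) \left(\left(-3 - 3\right) + 6\right) = - \frac{11 \left(-6 + 6\right)}{5} = \left(- \frac{11}{5}\right) 0 = 0$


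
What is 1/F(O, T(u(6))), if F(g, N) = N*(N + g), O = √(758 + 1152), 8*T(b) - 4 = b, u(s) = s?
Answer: -16/30535 + 64*√1910/152675 ≈ 0.017796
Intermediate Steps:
T(b) = ½ + b/8
O = √1910 ≈ 43.704
1/F(O, T(u(6))) = 1/((½ + (⅛)*6)*((½ + (⅛)*6) + √1910)) = 1/((½ + ¾)*((½ + ¾) + √1910)) = 1/(5*(5/4 + √1910)/4) = 1/(25/16 + 5*√1910/4)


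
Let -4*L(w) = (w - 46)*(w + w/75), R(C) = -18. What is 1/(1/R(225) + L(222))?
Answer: -450/4454233 ≈ -0.00010103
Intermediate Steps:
L(w) = -19*w*(-46 + w)/75 (L(w) = -(w - 46)*(w + w/75)/4 = -(-46 + w)*(w + w*(1/75))/4 = -(-46 + w)*(w + w/75)/4 = -(-46 + w)*76*w/75/4 = -19*w*(-46 + w)/75)
1/(1/R(225) + L(222)) = 1/(1/(-18) + (19/75)*222*(46 - 1*222)) = 1/(-1/18 + (19/75)*222*(46 - 222)) = 1/(-1/18 + (19/75)*222*(-176)) = 1/(-1/18 - 247456/25) = 1/(-4454233/450) = -450/4454233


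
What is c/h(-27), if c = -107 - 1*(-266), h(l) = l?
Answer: -53/9 ≈ -5.8889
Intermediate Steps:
c = 159 (c = -107 + 266 = 159)
c/h(-27) = 159/(-27) = 159*(-1/27) = -53/9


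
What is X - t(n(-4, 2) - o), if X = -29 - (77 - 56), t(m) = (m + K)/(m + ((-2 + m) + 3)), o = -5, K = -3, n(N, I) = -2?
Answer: -50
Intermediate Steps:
t(m) = (-3 + m)/(1 + 2*m) (t(m) = (m - 3)/(m + ((-2 + m) + 3)) = (-3 + m)/(m + (1 + m)) = (-3 + m)/(1 + 2*m))
X = -50 (X = -29 - 1*21 = -29 - 21 = -50)
X - t(n(-4, 2) - o) = -50 - (-3 + (-2 - 1*(-5)))/(1 + 2*(-2 - 1*(-5))) = -50 - (-3 + (-2 + 5))/(1 + 2*(-2 + 5)) = -50 - (-3 + 3)/(1 + 2*3) = -50 - 0/(1 + 6) = -50 - 0/7 = -50 - 1*0 = -50 + 0 = -50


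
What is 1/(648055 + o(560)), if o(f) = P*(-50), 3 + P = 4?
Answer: 1/648005 ≈ 1.5432e-6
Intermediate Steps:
P = 1 (P = -3 + 4 = 1)
o(f) = -50 (o(f) = 1*(-50) = -50)
1/(648055 + o(560)) = 1/(648055 - 50) = 1/648005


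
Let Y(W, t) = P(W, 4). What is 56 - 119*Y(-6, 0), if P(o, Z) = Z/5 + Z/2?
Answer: -1386/5 ≈ -277.20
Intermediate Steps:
P(o, Z) = 7*Z/10 (P(o, Z) = Z*(⅕) + Z*(½) = Z/5 + Z/2 = 7*Z/10)
Y(W, t) = 14/5 (Y(W, t) = (7/10)*4 = 14/5)
56 - 119*Y(-6, 0) = 56 - 119*14/5 = 56 - 1666/5 = -1386/5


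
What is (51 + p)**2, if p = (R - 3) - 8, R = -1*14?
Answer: 676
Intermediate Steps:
R = -14
p = -25 (p = (-14 - 3) - 8 = -17 - 8 = -25)
(51 + p)**2 = (51 - 25)**2 = 26**2 = 676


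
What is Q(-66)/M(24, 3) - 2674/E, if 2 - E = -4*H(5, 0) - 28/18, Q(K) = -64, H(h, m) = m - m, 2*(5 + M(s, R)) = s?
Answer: -85255/112 ≈ -761.21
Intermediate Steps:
M(s, R) = -5 + s/2
H(h, m) = 0
E = 32/9 (E = 2 - (-4*0 - 28/18) = 2 - (0 - 28*1/18) = 2 - (0 - 14/9) = 2 - 1*(-14/9) = 2 + 14/9 = 32/9 ≈ 3.5556)
Q(-66)/M(24, 3) - 2674/E = -64/(-5 + (1/2)*24) - 2674/32/9 = -64/(-5 + 12) - 2674*9/32 = -64/7 - 12033/16 = -85255/112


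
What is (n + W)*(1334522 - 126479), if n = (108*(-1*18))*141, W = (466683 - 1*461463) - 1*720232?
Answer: -1194894659988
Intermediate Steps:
W = -715012 (W = (466683 - 461463) - 720232 = 5220 - 720232 = -715012)
n = -274104 (n = (108*(-18))*141 = -1944*141 = -274104)
(n + W)*(1334522 - 126479) = (-274104 - 715012)*(1334522 - 126479) = -989116*1208043 = -1194894659988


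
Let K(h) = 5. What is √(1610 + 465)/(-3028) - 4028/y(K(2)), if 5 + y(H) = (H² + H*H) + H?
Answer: -2014/25 - 5*√83/3028 ≈ -80.575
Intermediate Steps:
y(H) = -5 + H + 2*H² (y(H) = -5 + ((H² + H*H) + H) = -5 + ((H² + H²) + H) = -5 + (2*H² + H) = -5 + (H + 2*H²) = -5 + H + 2*H²)
√(1610 + 465)/(-3028) - 4028/y(K(2)) = √(1610 + 465)/(-3028) - 4028/(-5 + 5 + 2*5²) = √2075*(-1/3028) - 4028/(-5 + 5 + 2*25) = (5*√83)*(-1/3028) - 4028/(-5 + 5 + 50) = -5*√83/3028 - 4028/50 = -5*√83/3028 - 4028*1/50 = -5*√83/3028 - 2014/25 = -2014/25 - 5*√83/3028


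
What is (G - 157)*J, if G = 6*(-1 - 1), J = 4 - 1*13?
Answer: 1521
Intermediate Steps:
J = -9 (J = 4 - 13 = -9)
G = -12 (G = 6*(-2) = -12)
(G - 157)*J = (-12 - 157)*(-9) = -169*(-9) = 1521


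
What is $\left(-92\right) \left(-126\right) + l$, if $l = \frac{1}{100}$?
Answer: $\frac{1159201}{100} \approx 11592.0$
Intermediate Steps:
$l = \frac{1}{100} \approx 0.01$
$\left(-92\right) \left(-126\right) + l = \left(-92\right) \left(-126\right) + \frac{1}{100} = 11592 + \frac{1}{100} = \frac{1159201}{100}$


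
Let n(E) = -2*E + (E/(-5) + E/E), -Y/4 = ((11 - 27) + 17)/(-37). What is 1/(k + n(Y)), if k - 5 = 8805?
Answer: 185/1629991 ≈ 0.00011350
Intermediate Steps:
k = 8810 (k = 5 + 8805 = 8810)
Y = 4/37 (Y = -4*((11 - 27) + 17)/(-37) = -4*(-16 + 17)*(-1)/37 = -4*(-1)/37 = -4*(-1/37) = 4/37 ≈ 0.10811)
n(E) = 1 - 11*E/5 (n(E) = -2*E + (E*(-1/5) + 1) = -2*E + (-E/5 + 1) = -2*E + (1 - E/5) = 1 - 11*E/5)
1/(k + n(Y)) = 1/(8810 + (1 - 11/5*4/37)) = 1/(8810 + (1 - 44/185)) = 1/(8810 + 141/185) = 1/(1629991/185) = 185/1629991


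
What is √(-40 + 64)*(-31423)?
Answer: -62846*√6 ≈ -1.5394e+5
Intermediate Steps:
√(-40 + 64)*(-31423) = √24*(-31423) = (2*√6)*(-31423) = -62846*√6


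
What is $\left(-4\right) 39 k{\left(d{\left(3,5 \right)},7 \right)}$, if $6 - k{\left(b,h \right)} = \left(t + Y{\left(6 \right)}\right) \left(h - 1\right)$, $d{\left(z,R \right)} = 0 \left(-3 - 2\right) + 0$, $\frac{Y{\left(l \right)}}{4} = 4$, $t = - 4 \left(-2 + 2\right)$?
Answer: $14040$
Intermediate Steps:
$t = 0$ ($t = \left(-4\right) 0 = 0$)
$Y{\left(l \right)} = 16$ ($Y{\left(l \right)} = 4 \cdot 4 = 16$)
$d{\left(z,R \right)} = 0$ ($d{\left(z,R \right)} = 0 \left(-5\right) + 0 = 0 + 0 = 0$)
$k{\left(b,h \right)} = 22 - 16 h$ ($k{\left(b,h \right)} = 6 - \left(0 + 16\right) \left(h - 1\right) = 6 - 16 \left(-1 + h\right) = 6 - \left(-16 + 16 h\right) = 22 - 16 h$)
$\left(-4\right) 39 k{\left(d{\left(3,5 \right)},7 \right)} = \left(-4\right) 39 \left(22 - 112\right) = - 156 \left(22 - 112\right) = \left(-156\right) \left(-90\right) = 14040$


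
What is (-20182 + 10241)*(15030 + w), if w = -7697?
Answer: -72897353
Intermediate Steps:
(-20182 + 10241)*(15030 + w) = (-20182 + 10241)*(15030 - 7697) = -9941*7333 = -72897353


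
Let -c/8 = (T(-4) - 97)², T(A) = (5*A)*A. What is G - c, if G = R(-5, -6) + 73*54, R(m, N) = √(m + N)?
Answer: 6254 + I*√11 ≈ 6254.0 + 3.3166*I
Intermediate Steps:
T(A) = 5*A²
R(m, N) = √(N + m)
c = -2312 (c = -8*(5*(-4)² - 97)² = -8*(5*16 - 97)² = -8*(80 - 97)² = -8*(-17)² = -8*289 = -2312)
G = 3942 + I*√11 (G = √(-6 - 5) + 73*54 = √(-11) + 3942 = I*√11 + 3942 = 3942 + I*√11 ≈ 3942.0 + 3.3166*I)
G - c = (3942 + I*√11) - 1*(-2312) = (3942 + I*√11) + 2312 = 6254 + I*√11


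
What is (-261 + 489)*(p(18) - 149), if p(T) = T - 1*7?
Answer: -31464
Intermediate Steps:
p(T) = -7 + T (p(T) = T - 7 = -7 + T)
(-261 + 489)*(p(18) - 149) = (-261 + 489)*((-7 + 18) - 149) = 228*(11 - 149) = 228*(-138) = -31464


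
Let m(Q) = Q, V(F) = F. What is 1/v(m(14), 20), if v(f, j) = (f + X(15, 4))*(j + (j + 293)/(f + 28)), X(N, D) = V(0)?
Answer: 3/1153 ≈ 0.0026019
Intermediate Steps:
X(N, D) = 0
v(f, j) = f*(j + (293 + j)/(28 + f)) (v(f, j) = (f + 0)*(j + (j + 293)/(f + 28)) = f*(j + (293 + j)/(28 + f)))
1/v(m(14), 20) = 1/(14*(293 + 29*20 + 14*20)/(28 + 14)) = 1/(14*(293 + 580 + 280)/42) = 1/(14*(1/42)*1153) = 1/(1153/3) = 3/1153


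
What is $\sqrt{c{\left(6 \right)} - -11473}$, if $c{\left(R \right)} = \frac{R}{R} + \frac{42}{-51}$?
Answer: $\frac{2 \sqrt{828937}}{17} \approx 107.11$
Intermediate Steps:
$c{\left(R \right)} = \frac{3}{17}$ ($c{\left(R \right)} = 1 + 42 \left(- \frac{1}{51}\right) = 1 - \frac{14}{17} = \frac{3}{17}$)
$\sqrt{c{\left(6 \right)} - -11473} = \sqrt{\frac{3}{17} - -11473} = \sqrt{\frac{3}{17} + \left(-2823 + 14296\right)} = \sqrt{\frac{3}{17} + 11473} = \sqrt{\frac{195044}{17}} = \frac{2 \sqrt{828937}}{17}$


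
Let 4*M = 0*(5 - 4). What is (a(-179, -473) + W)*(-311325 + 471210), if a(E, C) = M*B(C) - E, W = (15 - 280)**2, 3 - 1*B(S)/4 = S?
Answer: 11256543540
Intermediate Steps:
M = 0 (M = (0*(5 - 4))/4 = (0*1)/4 = (1/4)*0 = 0)
B(S) = 12 - 4*S
W = 70225 (W = (-265)**2 = 70225)
a(E, C) = -E (a(E, C) = 0*(12 - 4*C) - E = 0 - E = -E)
(a(-179, -473) + W)*(-311325 + 471210) = (-1*(-179) + 70225)*(-311325 + 471210) = (179 + 70225)*159885 = 70404*159885 = 11256543540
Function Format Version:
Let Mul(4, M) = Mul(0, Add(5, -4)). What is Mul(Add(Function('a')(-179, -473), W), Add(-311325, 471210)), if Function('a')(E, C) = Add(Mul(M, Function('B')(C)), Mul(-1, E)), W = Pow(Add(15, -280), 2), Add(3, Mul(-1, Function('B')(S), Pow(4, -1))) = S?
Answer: 11256543540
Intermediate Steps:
M = 0 (M = Mul(Rational(1, 4), Mul(0, Add(5, -4))) = Mul(Rational(1, 4), Mul(0, 1)) = Mul(Rational(1, 4), 0) = 0)
Function('B')(S) = Add(12, Mul(-4, S))
W = 70225 (W = Pow(-265, 2) = 70225)
Function('a')(E, C) = Mul(-1, E) (Function('a')(E, C) = Add(Mul(0, Add(12, Mul(-4, C))), Mul(-1, E)) = Add(0, Mul(-1, E)) = Mul(-1, E))
Mul(Add(Function('a')(-179, -473), W), Add(-311325, 471210)) = Mul(Add(Mul(-1, -179), 70225), Add(-311325, 471210)) = Mul(Add(179, 70225), 159885) = Mul(70404, 159885) = 11256543540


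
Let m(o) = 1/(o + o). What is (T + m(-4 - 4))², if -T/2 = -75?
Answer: 5755201/256 ≈ 22481.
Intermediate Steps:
T = 150 (T = -2*(-75) = 150)
m(o) = 1/(2*o)
(T + m(-4 - 4))² = (150 + 1/(2*(-4 - 4)))² = (150 + (½)/(-8))² = (150 + (½)*(-⅛))² = (150 - 1/16)² = (2399/16)² = 5755201/256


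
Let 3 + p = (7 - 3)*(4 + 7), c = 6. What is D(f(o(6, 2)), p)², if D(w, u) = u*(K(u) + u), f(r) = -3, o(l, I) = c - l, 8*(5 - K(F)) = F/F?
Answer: 226412209/64 ≈ 3.5377e+6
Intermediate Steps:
K(F) = 39/8 (K(F) = 5 - F/(8*F) = 5 - ⅛*1 = 5 - ⅛ = 39/8)
o(l, I) = 6 - l
p = 41 (p = -3 + (7 - 3)*(4 + 7) = -3 + 4*11 = -3 + 44 = 41)
D(w, u) = u*(39/8 + u)
D(f(o(6, 2)), p)² = ((⅛)*41*(39 + 8*41))² = ((⅛)*41*(39 + 328))² = ((⅛)*41*367)² = (15047/8)² = 226412209/64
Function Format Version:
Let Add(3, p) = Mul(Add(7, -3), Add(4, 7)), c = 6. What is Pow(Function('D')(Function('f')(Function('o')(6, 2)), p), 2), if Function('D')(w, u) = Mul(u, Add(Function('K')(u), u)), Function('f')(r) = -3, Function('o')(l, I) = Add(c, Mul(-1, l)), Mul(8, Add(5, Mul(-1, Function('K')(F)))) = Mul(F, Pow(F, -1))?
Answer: Rational(226412209, 64) ≈ 3.5377e+6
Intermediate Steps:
Function('K')(F) = Rational(39, 8) (Function('K')(F) = Add(5, Mul(Rational(-1, 8), Mul(F, Pow(F, -1)))) = Add(5, Mul(Rational(-1, 8), 1)) = Add(5, Rational(-1, 8)) = Rational(39, 8))
Function('o')(l, I) = Add(6, Mul(-1, l))
p = 41 (p = Add(-3, Mul(Add(7, -3), Add(4, 7))) = Add(-3, Mul(4, 11)) = Add(-3, 44) = 41)
Function('D')(w, u) = Mul(u, Add(Rational(39, 8), u))
Pow(Function('D')(Function('f')(Function('o')(6, 2)), p), 2) = Pow(Mul(Rational(1, 8), 41, Add(39, Mul(8, 41))), 2) = Pow(Mul(Rational(1, 8), 41, Add(39, 328)), 2) = Pow(Mul(Rational(1, 8), 41, 367), 2) = Pow(Rational(15047, 8), 2) = Rational(226412209, 64)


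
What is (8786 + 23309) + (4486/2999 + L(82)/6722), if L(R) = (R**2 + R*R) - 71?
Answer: 647082299925/20159278 ≈ 32099.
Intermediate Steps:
L(R) = -71 + 2*R**2 (L(R) = (R**2 + R**2) - 71 = 2*R**2 - 71 = -71 + 2*R**2)
(8786 + 23309) + (4486/2999 + L(82)/6722) = (8786 + 23309) + (4486/2999 + (-71 + 2*82**2)/6722) = 32095 + (4486*(1/2999) + (-71 + 2*6724)*(1/6722)) = 32095 + (4486/2999 + (-71 + 13448)*(1/6722)) = 32095 + (4486/2999 + 13377*(1/6722)) = 32095 + (4486/2999 + 13377/6722) = 32095 + 70272515/20159278 = 647082299925/20159278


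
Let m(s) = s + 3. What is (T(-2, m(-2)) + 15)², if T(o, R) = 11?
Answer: 676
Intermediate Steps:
m(s) = 3 + s
(T(-2, m(-2)) + 15)² = (11 + 15)² = 26² = 676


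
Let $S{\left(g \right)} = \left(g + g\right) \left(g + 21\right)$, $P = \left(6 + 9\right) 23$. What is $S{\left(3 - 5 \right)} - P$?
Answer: $-421$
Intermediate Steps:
$P = 345$ ($P = 15 \cdot 23 = 345$)
$S{\left(g \right)} = 2 g \left(21 + g\right)$
$S{\left(3 - 5 \right)} - P = 2 \left(3 - 5\right) \left(21 + \left(3 - 5\right)\right) - 345 = 2 \left(-2\right) \left(21 - 2\right) - 345 = 2 \left(-2\right) 19 - 345 = -76 - 345 = -421$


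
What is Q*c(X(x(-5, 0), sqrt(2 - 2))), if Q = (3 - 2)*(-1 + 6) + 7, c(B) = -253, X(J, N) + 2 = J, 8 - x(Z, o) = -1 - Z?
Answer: -3036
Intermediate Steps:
x(Z, o) = 9 + Z (x(Z, o) = 8 - (-1 - Z) = 8 + (1 + Z) = 9 + Z)
X(J, N) = -2 + J
Q = 12 (Q = 1*5 + 7 = 5 + 7 = 12)
Q*c(X(x(-5, 0), sqrt(2 - 2))) = 12*(-253) = -3036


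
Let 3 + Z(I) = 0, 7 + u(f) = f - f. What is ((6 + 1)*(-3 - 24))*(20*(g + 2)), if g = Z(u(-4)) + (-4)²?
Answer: -56700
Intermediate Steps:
u(f) = -7 (u(f) = -7 + (f - f) = -7 + 0 = -7)
Z(I) = -3 (Z(I) = -3 + 0 = -3)
g = 13 (g = -3 + (-4)² = -3 + 16 = 13)
((6 + 1)*(-3 - 24))*(20*(g + 2)) = ((6 + 1)*(-3 - 24))*(20*(13 + 2)) = (7*(-27))*(20*15) = -189*300 = -56700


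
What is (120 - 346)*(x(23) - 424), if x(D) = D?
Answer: 90626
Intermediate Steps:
(120 - 346)*(x(23) - 424) = (120 - 346)*(23 - 424) = -226*(-401) = 90626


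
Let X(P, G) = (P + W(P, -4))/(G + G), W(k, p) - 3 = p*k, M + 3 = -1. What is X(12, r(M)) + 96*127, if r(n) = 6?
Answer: 48757/4 ≈ 12189.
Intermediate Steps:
M = -4 (M = -3 - 1 = -4)
W(k, p) = 3 + k*p (W(k, p) = 3 + p*k = 3 + k*p)
X(P, G) = (3 - 3*P)/(2*G) (X(P, G) = (P + (3 + P*(-4)))/(G + G) = (P + (3 - 4*P))/((2*G)) = (3 - 3*P)*(1/(2*G)) = (3 - 3*P)/(2*G))
X(12, r(M)) + 96*127 = (3/2)*(1 - 1*12)/6 + 96*127 = (3/2)*(1/6)*(1 - 12) + 12192 = (3/2)*(1/6)*(-11) + 12192 = -11/4 + 12192 = 48757/4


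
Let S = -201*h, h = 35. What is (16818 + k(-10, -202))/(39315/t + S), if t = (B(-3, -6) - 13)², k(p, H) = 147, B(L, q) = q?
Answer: -408291/166688 ≈ -2.4494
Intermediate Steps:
t = 361 (t = (-6 - 13)² = (-19)² = 361)
S = -7035 (S = -201*35 = -7035)
(16818 + k(-10, -202))/(39315/t + S) = (16818 + 147)/(39315/361 - 7035) = 16965/(39315*(1/361) - 7035) = 16965/(39315/361 - 7035) = 16965/(-2500320/361) = 16965*(-361/2500320) = -408291/166688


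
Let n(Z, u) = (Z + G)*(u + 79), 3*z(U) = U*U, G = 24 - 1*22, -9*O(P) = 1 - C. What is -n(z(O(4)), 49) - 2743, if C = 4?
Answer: -81101/27 ≈ -3003.7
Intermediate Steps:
O(P) = ⅓ (O(P) = -(1 - 1*4)/9 = -(1 - 4)/9 = -⅑*(-3) = ⅓)
G = 2 (G = 24 - 22 = 2)
z(U) = U²/3 (z(U) = (U*U)/3 = U²/3)
n(Z, u) = (2 + Z)*(79 + u) (n(Z, u) = (Z + 2)*(u + 79) = (2 + Z)*(79 + u))
-n(z(O(4)), 49) - 2743 = -(158 + 2*49 + 79*((⅓)²/3) + ((⅓)²/3)*49) - 2743 = -(158 + 98 + 79*((⅓)*(⅑)) + ((⅓)*(⅑))*49) - 2743 = -(158 + 98 + 79*(1/27) + (1/27)*49) - 2743 = -(158 + 98 + 79/27 + 49/27) - 2743 = -1*7040/27 - 2743 = -7040/27 - 2743 = -81101/27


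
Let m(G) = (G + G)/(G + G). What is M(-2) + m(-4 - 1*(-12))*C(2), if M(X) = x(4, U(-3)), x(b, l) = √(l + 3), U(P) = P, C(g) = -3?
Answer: -3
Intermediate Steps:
x(b, l) = √(3 + l)
M(X) = 0 (M(X) = √(3 - 3) = √0 = 0)
m(G) = 1 (m(G) = (2*G)/((2*G)) = (2*G)*(1/(2*G)) = 1)
M(-2) + m(-4 - 1*(-12))*C(2) = 0 + 1*(-3) = 0 - 3 = -3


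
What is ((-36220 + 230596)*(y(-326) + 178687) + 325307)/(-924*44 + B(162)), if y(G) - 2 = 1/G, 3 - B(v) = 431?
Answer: -5661507977285/6696692 ≈ -8.4542e+5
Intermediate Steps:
B(v) = -428 (B(v) = 3 - 1*431 = 3 - 431 = -428)
y(G) = 2 + 1/G
((-36220 + 230596)*(y(-326) + 178687) + 325307)/(-924*44 + B(162)) = ((-36220 + 230596)*((2 + 1/(-326)) + 178687) + 325307)/(-924*44 - 428) = (194376*((2 - 1/326) + 178687) + 325307)/(-40656 - 428) = (194376*(651/326 + 178687) + 325307)/(-41084) = (194376*(58252613/326) + 325307)*(-1/41084) = (5661454952244/163 + 325307)*(-1/41084) = (5661507977285/163)*(-1/41084) = -5661507977285/6696692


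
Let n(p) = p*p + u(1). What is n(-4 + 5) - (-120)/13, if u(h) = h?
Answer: 146/13 ≈ 11.231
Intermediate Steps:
n(p) = 1 + p² (n(p) = p*p + 1 = p² + 1 = 1 + p²)
n(-4 + 5) - (-120)/13 = (1 + (-4 + 5)²) - (-120)/13 = (1 + 1²) - (-120)/13 = (1 + 1) - 30*(-4/13) = 2 + 120/13 = 146/13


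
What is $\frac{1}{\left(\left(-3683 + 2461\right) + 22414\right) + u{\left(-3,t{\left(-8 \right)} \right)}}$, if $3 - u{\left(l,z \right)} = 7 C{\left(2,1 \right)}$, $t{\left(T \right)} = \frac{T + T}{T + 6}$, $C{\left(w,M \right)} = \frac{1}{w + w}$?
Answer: $\frac{4}{84773} \approx 4.7185 \cdot 10^{-5}$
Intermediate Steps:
$C{\left(w,M \right)} = \frac{1}{2 w}$
$t{\left(T \right)} = \frac{2 T}{6 + T}$
$u{\left(l,z \right)} = \frac{5}{4}$ ($u{\left(l,z \right)} = 3 - 7 \frac{1}{2 \cdot 2} = 3 - 7 \cdot \frac{1}{2} \cdot \frac{1}{2} = 3 - 7 \cdot \frac{1}{4} = 3 - \frac{7}{4} = \frac{5}{4}$)
$\frac{1}{\left(\left(-3683 + 2461\right) + 22414\right) + u{\left(-3,t{\left(-8 \right)} \right)}} = \frac{1}{\left(\left(-3683 + 2461\right) + 22414\right) + \frac{5}{4}} = \frac{1}{\left(-1222 + 22414\right) + \frac{5}{4}} = \frac{1}{21192 + \frac{5}{4}} = \frac{1}{\frac{84773}{4}} = \frac{4}{84773}$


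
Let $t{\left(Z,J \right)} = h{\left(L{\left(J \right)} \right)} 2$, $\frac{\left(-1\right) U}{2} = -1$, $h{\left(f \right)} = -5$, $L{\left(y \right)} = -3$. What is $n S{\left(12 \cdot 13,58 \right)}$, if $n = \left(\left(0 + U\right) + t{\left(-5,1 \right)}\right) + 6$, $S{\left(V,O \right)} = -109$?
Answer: $218$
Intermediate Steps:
$U = 2$ ($U = \left(-2\right) \left(-1\right) = 2$)
$t{\left(Z,J \right)} = -10$ ($t{\left(Z,J \right)} = \left(-5\right) 2 = -10$)
$n = -2$ ($n = \left(\left(0 + 2\right) - 10\right) + 6 = \left(2 - 10\right) + 6 = -8 + 6 = -2$)
$n S{\left(12 \cdot 13,58 \right)} = \left(-2\right) \left(-109\right) = 218$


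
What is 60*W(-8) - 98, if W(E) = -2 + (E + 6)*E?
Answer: 742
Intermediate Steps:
W(E) = -2 + E*(6 + E) (W(E) = -2 + (6 + E)*E = -2 + E*(6 + E))
60*W(-8) - 98 = 60*(-2 + (-8)**2 + 6*(-8)) - 98 = 60*(-2 + 64 - 48) - 98 = 60*14 - 98 = 840 - 98 = 742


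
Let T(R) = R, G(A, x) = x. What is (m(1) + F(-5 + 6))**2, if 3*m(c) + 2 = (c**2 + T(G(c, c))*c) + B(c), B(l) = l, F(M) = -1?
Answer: 4/9 ≈ 0.44444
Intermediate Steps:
m(c) = -2/3 + c/3 + 2*c**2/3 (m(c) = -2/3 + ((c**2 + c*c) + c)/3 = -2/3 + ((c**2 + c**2) + c)/3 = -2/3 + (2*c**2 + c)/3 = -2/3 + (c + 2*c**2)/3 = -2/3 + (c/3 + 2*c**2/3) = -2/3 + c/3 + 2*c**2/3)
(m(1) + F(-5 + 6))**2 = ((-2/3 + (1/3)*1 + (2/3)*1**2) - 1)**2 = ((-2/3 + 1/3 + (2/3)*1) - 1)**2 = ((-2/3 + 1/3 + 2/3) - 1)**2 = (1/3 - 1)**2 = (-2/3)**2 = 4/9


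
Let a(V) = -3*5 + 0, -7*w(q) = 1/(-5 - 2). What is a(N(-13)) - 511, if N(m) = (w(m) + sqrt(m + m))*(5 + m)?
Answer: -526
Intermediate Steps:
w(q) = 1/49 (w(q) = -1/(7*(-5 - 2)) = -1/7/(-7) = -1/7*(-1/7) = 1/49)
N(m) = (5 + m)*(1/49 + sqrt(2)*sqrt(m)) (N(m) = (1/49 + sqrt(m + m))*(5 + m) = (1/49 + sqrt(2*m))*(5 + m) = (1/49 + sqrt(2)*sqrt(m))*(5 + m) = (5 + m)*(1/49 + sqrt(2)*sqrt(m)))
a(V) = -15 (a(V) = -15 + 0 = -15)
a(N(-13)) - 511 = -15 - 511 = -526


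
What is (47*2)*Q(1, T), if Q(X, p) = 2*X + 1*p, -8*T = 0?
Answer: 188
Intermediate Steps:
T = 0 (T = -⅛*0 = 0)
Q(X, p) = p + 2*X (Q(X, p) = 2*X + p = p + 2*X)
(47*2)*Q(1, T) = (47*2)*(0 + 2*1) = 94*(0 + 2) = 94*2 = 188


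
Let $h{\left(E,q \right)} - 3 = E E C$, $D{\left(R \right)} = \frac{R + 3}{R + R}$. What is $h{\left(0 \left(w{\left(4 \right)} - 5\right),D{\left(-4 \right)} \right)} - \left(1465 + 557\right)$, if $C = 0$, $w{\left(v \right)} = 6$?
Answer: $-2019$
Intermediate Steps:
$D{\left(R \right)} = \frac{3 + R}{2 R}$
$h{\left(E,q \right)} = 3$ ($h{\left(E,q \right)} = 3 + E E 0 = 3 + E^{2} \cdot 0 = 3 + 0 = 3$)
$h{\left(0 \left(w{\left(4 \right)} - 5\right),D{\left(-4 \right)} \right)} - \left(1465 + 557\right) = 3 - \left(1465 + 557\right) = 3 - 2022 = -2019$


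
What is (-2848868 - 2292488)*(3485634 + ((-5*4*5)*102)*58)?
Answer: -14879259070104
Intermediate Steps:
(-2848868 - 2292488)*(3485634 + ((-5*4*5)*102)*58) = -5141356*(3485634 + (-20*5*102)*58) = -5141356*(3485634 - 100*102*58) = -5141356*(3485634 - 10200*58) = -5141356*(3485634 - 591600) = -5141356*2894034 = -14879259070104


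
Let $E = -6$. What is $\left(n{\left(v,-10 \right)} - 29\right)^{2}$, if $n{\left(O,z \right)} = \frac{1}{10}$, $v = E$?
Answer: $\frac{83521}{100} \approx 835.21$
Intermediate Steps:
$v = -6$
$n{\left(O,z \right)} = \frac{1}{10}$
$\left(n{\left(v,-10 \right)} - 29\right)^{2} = \left(\frac{1}{10} - 29\right)^{2} = \left(- \frac{289}{10}\right)^{2} = \frac{83521}{100}$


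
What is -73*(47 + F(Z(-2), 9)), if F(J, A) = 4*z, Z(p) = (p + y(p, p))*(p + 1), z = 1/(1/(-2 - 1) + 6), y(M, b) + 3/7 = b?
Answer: -59203/17 ≈ -3482.5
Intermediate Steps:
y(M, b) = -3/7 + b
z = 3/17 (z = 1/(1/(-3) + 6) = 1/(-⅓ + 6) = 1/(17/3) = 3/17 ≈ 0.17647)
Z(p) = (1 + p)*(-3/7 + 2*p) (Z(p) = (p + (-3/7 + p))*(p + 1) = (-3/7 + 2*p)*(1 + p) = (1 + p)*(-3/7 + 2*p))
F(J, A) = 12/17 (F(J, A) = 4*(3/17) = 12/17)
-73*(47 + F(Z(-2), 9)) = -73*(47 + 12/17) = -73*811/17 = -59203/17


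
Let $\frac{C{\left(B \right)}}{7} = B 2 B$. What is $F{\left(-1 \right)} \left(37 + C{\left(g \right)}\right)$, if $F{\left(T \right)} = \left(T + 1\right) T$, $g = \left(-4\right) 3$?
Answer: $0$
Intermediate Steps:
$g = -12$
$F{\left(T \right)} = T \left(1 + T\right)$ ($F{\left(T \right)} = \left(1 + T\right) T = T \left(1 + T\right)$)
$C{\left(B \right)} = 14 B^{2}$ ($C{\left(B \right)} = 7 B 2 B = 7 \cdot 2 B B = 7 \cdot 2 B^{2} = 14 B^{2}$)
$F{\left(-1 \right)} \left(37 + C{\left(g \right)}\right) = - (1 - 1) \left(37 + 14 \left(-12\right)^{2}\right) = \left(-1\right) 0 \left(37 + 14 \cdot 144\right) = 0 \left(37 + 2016\right) = 0 \cdot 2053 = 0$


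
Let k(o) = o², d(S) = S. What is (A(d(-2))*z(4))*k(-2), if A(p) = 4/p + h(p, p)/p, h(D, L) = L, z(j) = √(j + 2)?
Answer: -4*√6 ≈ -9.7980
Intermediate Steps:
z(j) = √(2 + j)
A(p) = 1 + 4/p (A(p) = 4/p + p/p = 4/p + 1 = 1 + 4/p)
(A(d(-2))*z(4))*k(-2) = (((4 - 2)/(-2))*√(2 + 4))*(-2)² = ((-½*2)*√6)*4 = -√6*4 = -4*√6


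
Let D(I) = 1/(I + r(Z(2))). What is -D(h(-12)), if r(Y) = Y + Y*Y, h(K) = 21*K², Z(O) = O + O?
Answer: -1/3044 ≈ -0.00032852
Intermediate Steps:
Z(O) = 2*O
r(Y) = Y + Y²
D(I) = 1/(20 + I) (D(I) = 1/(I + (2*2)*(1 + 2*2)) = 1/(I + 4*(1 + 4)) = 1/(I + 4*5) = 1/(I + 20) = 1/(20 + I))
-D(h(-12)) = -1/(20 + 21*(-12)²) = -1/(20 + 21*144) = -1/(20 + 3024) = -1/3044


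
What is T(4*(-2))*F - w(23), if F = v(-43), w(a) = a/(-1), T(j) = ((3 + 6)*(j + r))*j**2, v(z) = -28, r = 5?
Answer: 48407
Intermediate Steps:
T(j) = j**2*(45 + 9*j) (T(j) = ((3 + 6)*(j + 5))*j**2 = (9*(5 + j))*j**2 = (45 + 9*j)*j**2 = j**2*(45 + 9*j))
w(a) = -a (w(a) = a*(-1) = -a)
F = -28
T(4*(-2))*F - w(23) = (9*(4*(-2))**2*(5 + 4*(-2)))*(-28) - (-1)*23 = (9*(-8)**2*(5 - 8))*(-28) - 1*(-23) = (9*64*(-3))*(-28) + 23 = -1728*(-28) + 23 = 48384 + 23 = 48407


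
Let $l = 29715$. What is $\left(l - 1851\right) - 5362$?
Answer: $22502$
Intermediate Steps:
$\left(l - 1851\right) - 5362 = \left(29715 - 1851\right) - 5362 = 27864 - 5362 = 22502$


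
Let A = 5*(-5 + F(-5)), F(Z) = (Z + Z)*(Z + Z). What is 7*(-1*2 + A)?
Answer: 3311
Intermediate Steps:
F(Z) = 4*Z**2 (F(Z) = (2*Z)*(2*Z) = 4*Z**2)
A = 475 (A = 5*(-5 + 4*(-5)**2) = 5*(-5 + 4*25) = 5*(-5 + 100) = 5*95 = 475)
7*(-1*2 + A) = 7*(-1*2 + 475) = 7*(-2 + 475) = 7*473 = 3311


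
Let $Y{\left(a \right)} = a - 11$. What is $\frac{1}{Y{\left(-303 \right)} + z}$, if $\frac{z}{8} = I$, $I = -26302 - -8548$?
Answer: $- \frac{1}{142346} \approx -7.0251 \cdot 10^{-6}$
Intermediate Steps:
$Y{\left(a \right)} = -11 + a$
$I = -17754$ ($I = -26302 + 8548 = -17754$)
$z = -142032$ ($z = 8 \left(-17754\right) = -142032$)
$\frac{1}{Y{\left(-303 \right)} + z} = \frac{1}{\left(-11 - 303\right) - 142032} = \frac{1}{-314 - 142032} = \frac{1}{-142346} = - \frac{1}{142346}$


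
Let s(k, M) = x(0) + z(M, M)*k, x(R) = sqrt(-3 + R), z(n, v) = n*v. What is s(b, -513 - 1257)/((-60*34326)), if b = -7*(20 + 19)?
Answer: 1583855/3814 - I*sqrt(3)/2059560 ≈ 415.27 - 8.4098e-7*I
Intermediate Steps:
b = -273 (b = -7*39 = -273)
s(k, M) = I*sqrt(3) + k*M**2 (s(k, M) = sqrt(-3 + 0) + (M*M)*k = sqrt(-3) + M**2*k = I*sqrt(3) + k*M**2)
s(b, -513 - 1257)/((-60*34326)) = (I*sqrt(3) - 273*(-513 - 1257)**2)/((-60*34326)) = (I*sqrt(3) - 273*(-1770)**2)/(-2059560) = (I*sqrt(3) - 273*3132900)*(-1/2059560) = (I*sqrt(3) - 855281700)*(-1/2059560) = (-855281700 + I*sqrt(3))*(-1/2059560) = 1583855/3814 - I*sqrt(3)/2059560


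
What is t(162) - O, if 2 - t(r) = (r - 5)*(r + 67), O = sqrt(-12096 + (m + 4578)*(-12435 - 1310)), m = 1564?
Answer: -35951 - I*sqrt(84433886) ≈ -35951.0 - 9188.8*I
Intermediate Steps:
O = I*sqrt(84433886) (O = sqrt(-12096 + (1564 + 4578)*(-12435 - 1310)) = sqrt(-12096 + 6142*(-13745)) = sqrt(-12096 - 84421790) = sqrt(-84433886) = I*sqrt(84433886) ≈ 9188.8*I)
t(r) = 2 - (-5 + r)*(67 + r) (t(r) = 2 - (r - 5)*(r + 67) = 2 - (-5 + r)*(67 + r))
t(162) - O = (337 - 1*162**2 - 62*162) - I*sqrt(84433886) = (337 - 1*26244 - 10044) - I*sqrt(84433886) = (337 - 26244 - 10044) - I*sqrt(84433886) = -35951 - I*sqrt(84433886)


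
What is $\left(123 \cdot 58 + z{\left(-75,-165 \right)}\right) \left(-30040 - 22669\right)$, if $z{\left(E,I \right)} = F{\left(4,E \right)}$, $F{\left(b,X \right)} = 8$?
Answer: $-376447678$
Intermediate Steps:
$z{\left(E,I \right)} = 8$
$\left(123 \cdot 58 + z{\left(-75,-165 \right)}\right) \left(-30040 - 22669\right) = \left(123 \cdot 58 + 8\right) \left(-30040 - 22669\right) = \left(7134 + 8\right) \left(-52709\right) = 7142 \left(-52709\right) = -376447678$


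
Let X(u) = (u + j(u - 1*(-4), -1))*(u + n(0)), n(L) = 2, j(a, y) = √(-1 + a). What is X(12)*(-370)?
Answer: -62160 - 5180*√15 ≈ -82222.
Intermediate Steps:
X(u) = (2 + u)*(u + √(3 + u)) (X(u) = (u + √(-1 + (u - 1*(-4))))*(u + 2) = (u + √(-1 + (u + 4)))*(2 + u) = (u + √(-1 + (4 + u)))*(2 + u) = (u + √(3 + u))*(2 + u) = (2 + u)*(u + √(3 + u)))
X(12)*(-370) = (12² + 2*12 + 2*√(3 + 12) + 12*√(3 + 12))*(-370) = (144 + 24 + 2*√15 + 12*√15)*(-370) = (168 + 14*√15)*(-370) = -62160 - 5180*√15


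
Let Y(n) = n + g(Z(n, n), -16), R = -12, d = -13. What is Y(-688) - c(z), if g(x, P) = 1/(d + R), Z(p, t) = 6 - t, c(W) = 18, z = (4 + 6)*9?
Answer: -17651/25 ≈ -706.04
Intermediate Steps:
z = 90 (z = 10*9 = 90)
g(x, P) = -1/25 (g(x, P) = 1/(-13 - 12) = 1/(-25) = -1/25)
Y(n) = -1/25 + n (Y(n) = n - 1/25 = -1/25 + n)
Y(-688) - c(z) = (-1/25 - 688) - 1*18 = -17201/25 - 18 = -17651/25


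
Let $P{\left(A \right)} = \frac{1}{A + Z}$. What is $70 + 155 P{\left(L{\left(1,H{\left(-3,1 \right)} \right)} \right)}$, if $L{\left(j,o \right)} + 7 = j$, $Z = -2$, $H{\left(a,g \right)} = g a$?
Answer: $\frac{405}{8} \approx 50.625$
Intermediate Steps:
$H{\left(a,g \right)} = a g$
$L{\left(j,o \right)} = -7 + j$
$P{\left(A \right)} = \frac{1}{-2 + A}$ ($P{\left(A \right)} = \frac{1}{A - 2} = \frac{1}{-2 + A}$)
$70 + 155 P{\left(L{\left(1,H{\left(-3,1 \right)} \right)} \right)} = 70 + \frac{155}{-2 + \left(-7 + 1\right)} = 70 + \frac{155}{-2 - 6} = 70 + \frac{155}{-8} = 70 + 155 \left(- \frac{1}{8}\right) = 70 - \frac{155}{8} = \frac{405}{8}$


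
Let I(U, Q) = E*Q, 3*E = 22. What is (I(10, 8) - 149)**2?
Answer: 73441/9 ≈ 8160.1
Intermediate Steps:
E = 22/3 (E = (1/3)*22 = 22/3 ≈ 7.3333)
I(U, Q) = 22*Q/3
(I(10, 8) - 149)**2 = ((22/3)*8 - 149)**2 = (176/3 - 149)**2 = (-271/3)**2 = 73441/9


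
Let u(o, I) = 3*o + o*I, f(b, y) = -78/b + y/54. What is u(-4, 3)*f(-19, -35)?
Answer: -14188/171 ≈ -82.971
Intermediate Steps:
f(b, y) = -78/b + y/54 (f(b, y) = -78/b + y*(1/54) = -78/b + y/54)
u(o, I) = 3*o + I*o
u(-4, 3)*f(-19, -35) = (-4*(3 + 3))*(-78/(-19) + (1/54)*(-35)) = (-4*6)*(-78*(-1/19) - 35/54) = -24*(78/19 - 35/54) = -24*3547/1026 = -14188/171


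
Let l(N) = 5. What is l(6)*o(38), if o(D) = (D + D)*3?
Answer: 1140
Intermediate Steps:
o(D) = 6*D (o(D) = (2*D)*3 = 6*D)
l(6)*o(38) = 5*(6*38) = 5*228 = 1140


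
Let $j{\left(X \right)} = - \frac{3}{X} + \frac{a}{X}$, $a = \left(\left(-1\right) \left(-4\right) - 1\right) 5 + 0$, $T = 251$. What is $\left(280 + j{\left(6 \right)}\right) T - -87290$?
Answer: $158072$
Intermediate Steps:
$a = 15$ ($a = \left(4 - 1\right) 5 + 0 = 3 \cdot 5 + 0 = 15 + 0 = 15$)
$j{\left(X \right)} = \frac{12}{X}$ ($j{\left(X \right)} = - \frac{3}{X} + \frac{15}{X} = \frac{12}{X}$)
$\left(280 + j{\left(6 \right)}\right) T - -87290 = \left(280 + \frac{12}{6}\right) 251 - -87290 = \left(280 + 12 \cdot \frac{1}{6}\right) 251 + 87290 = \left(280 + 2\right) 251 + 87290 = 282 \cdot 251 + 87290 = 70782 + 87290 = 158072$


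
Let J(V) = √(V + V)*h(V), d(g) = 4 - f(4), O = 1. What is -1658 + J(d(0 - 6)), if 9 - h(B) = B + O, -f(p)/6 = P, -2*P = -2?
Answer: -1658 - 4*√5 ≈ -1666.9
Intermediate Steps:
P = 1 (P = -½*(-2) = 1)
f(p) = -6 (f(p) = -6*1 = -6)
d(g) = 10 (d(g) = 4 - 1*(-6) = 4 + 6 = 10)
h(B) = 8 - B (h(B) = 9 - (B + 1) = 9 - (1 + B) = 9 + (-1 - B) = 8 - B)
J(V) = √2*√V*(8 - V) (J(V) = √(V + V)*(8 - V) = √(2*V)*(8 - V) = (√2*√V)*(8 - V) = √2*√V*(8 - V))
-1658 + J(d(0 - 6)) = -1658 + √2*√10*(8 - 1*10) = -1658 + √2*√10*(8 - 10) = -1658 + √2*√10*(-2) = -1658 - 4*√5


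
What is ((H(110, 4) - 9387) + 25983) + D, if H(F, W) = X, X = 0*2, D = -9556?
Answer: 7040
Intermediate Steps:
X = 0
H(F, W) = 0
((H(110, 4) - 9387) + 25983) + D = ((0 - 9387) + 25983) - 9556 = (-9387 + 25983) - 9556 = 16596 - 9556 = 7040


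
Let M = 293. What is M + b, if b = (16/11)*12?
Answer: 3415/11 ≈ 310.45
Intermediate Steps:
b = 192/11 (b = (16*(1/11))*12 = (16/11)*12 = 192/11 ≈ 17.455)
M + b = 293 + 192/11 = 3415/11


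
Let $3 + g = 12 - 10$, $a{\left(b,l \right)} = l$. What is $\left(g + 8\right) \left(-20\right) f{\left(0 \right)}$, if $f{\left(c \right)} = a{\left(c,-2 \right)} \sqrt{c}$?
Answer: $0$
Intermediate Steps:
$g = -1$ ($g = -3 + \left(12 - 10\right) = -3 + 2 = -1$)
$f{\left(c \right)} = - 2 \sqrt{c}$
$\left(g + 8\right) \left(-20\right) f{\left(0 \right)} = \left(-1 + 8\right) \left(-20\right) \left(- 2 \sqrt{0}\right) = 7 \left(-20\right) \left(\left(-2\right) 0\right) = \left(-140\right) 0 = 0$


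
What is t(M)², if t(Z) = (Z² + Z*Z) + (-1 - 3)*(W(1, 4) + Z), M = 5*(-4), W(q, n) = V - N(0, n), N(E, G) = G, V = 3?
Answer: 781456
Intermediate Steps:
W(q, n) = 3 - n
M = -20
t(Z) = 4 - 4*Z + 2*Z² (t(Z) = (Z² + Z*Z) + (-1 - 3)*((3 - 1*4) + Z) = (Z² + Z²) - 4*((3 - 4) + Z) = 2*Z² - 4*(-1 + Z) = 2*Z² + (4 - 4*Z) = 4 - 4*Z + 2*Z²)
t(M)² = (4 - 4*(-20) + 2*(-20)²)² = (4 + 80 + 2*400)² = (4 + 80 + 800)² = 884² = 781456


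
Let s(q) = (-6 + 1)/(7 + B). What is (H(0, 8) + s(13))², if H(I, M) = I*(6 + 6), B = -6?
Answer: 25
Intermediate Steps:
H(I, M) = 12*I (H(I, M) = I*12 = 12*I)
s(q) = -5 (s(q) = (-6 + 1)/(7 - 6) = -5/1 = -5*1 = -5)
(H(0, 8) + s(13))² = (12*0 - 5)² = (0 - 5)² = (-5)² = 25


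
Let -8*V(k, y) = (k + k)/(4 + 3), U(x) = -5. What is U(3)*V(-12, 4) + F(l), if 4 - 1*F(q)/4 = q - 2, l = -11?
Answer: 461/7 ≈ 65.857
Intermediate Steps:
F(q) = 24 - 4*q (F(q) = 16 - 4*(q - 2) = 16 - 4*(-2 + q) = 16 + (8 - 4*q) = 24 - 4*q)
V(k, y) = -k/28 (V(k, y) = -(k + k)/(8*(4 + 3)) = -2*k/(8*7) = -k/28)
U(3)*V(-12, 4) + F(l) = -(-5)*(-12)/28 + (24 - 4*(-11)) = -5*3/7 + (24 + 44) = -15/7 + 68 = 461/7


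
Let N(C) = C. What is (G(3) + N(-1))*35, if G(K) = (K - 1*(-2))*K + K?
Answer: 595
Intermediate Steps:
G(K) = K + K*(2 + K) (G(K) = (K + 2)*K + K = (2 + K)*K + K = K*(2 + K) + K = K + K*(2 + K))
(G(3) + N(-1))*35 = (3*(3 + 3) - 1)*35 = (3*6 - 1)*35 = (18 - 1)*35 = 17*35 = 595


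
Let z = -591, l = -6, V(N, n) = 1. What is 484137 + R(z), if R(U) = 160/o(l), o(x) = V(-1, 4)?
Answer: 484297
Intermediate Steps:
o(x) = 1
R(U) = 160 (R(U) = 160/1 = 160*1 = 160)
484137 + R(z) = 484137 + 160 = 484297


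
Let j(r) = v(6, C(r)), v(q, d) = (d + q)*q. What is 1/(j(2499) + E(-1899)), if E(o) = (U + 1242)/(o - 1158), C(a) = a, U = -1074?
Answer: 1019/15315514 ≈ 6.6534e-5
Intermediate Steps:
v(q, d) = q*(d + q)
j(r) = 36 + 6*r (j(r) = 6*(r + 6) = 6*(6 + r) = 36 + 6*r)
E(o) = 168/(-1158 + o) (E(o) = (-1074 + 1242)/(o - 1158) = 168/(-1158 + o))
1/(j(2499) + E(-1899)) = 1/((36 + 6*2499) + 168/(-1158 - 1899)) = 1/((36 + 14994) + 168/(-3057)) = 1/(15030 + 168*(-1/3057)) = 1/(15030 - 56/1019) = 1/(15315514/1019) = 1019/15315514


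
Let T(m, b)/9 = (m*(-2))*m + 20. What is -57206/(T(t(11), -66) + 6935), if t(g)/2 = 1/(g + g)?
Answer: -6921926/860897 ≈ -8.0404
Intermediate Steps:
t(g) = 1/g (t(g) = 2/(g + g) = 2/((2*g)) = 2*(1/(2*g)) = 1/g)
T(m, b) = 180 - 18*m² (T(m, b) = 9*((m*(-2))*m + 20) = 9*((-2*m)*m + 20) = 9*(-2*m² + 20) = 9*(20 - 2*m²) = 180 - 18*m²)
-57206/(T(t(11), -66) + 6935) = -57206/((180 - 18*(1/11)²) + 6935) = -57206/((180 - 18*1/121) + 6935) = -57206/((180 - 18/121) + 6935) = -57206/(21762/121 + 6935) = -57206/860897/121 = -57206*121/860897 = -6921926/860897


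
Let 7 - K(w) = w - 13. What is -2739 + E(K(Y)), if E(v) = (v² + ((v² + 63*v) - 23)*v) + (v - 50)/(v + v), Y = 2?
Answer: 210727/9 ≈ 23414.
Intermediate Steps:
K(w) = 20 - w (K(w) = 7 - (w - 13) = 7 - (-13 + w) = 7 + (13 - w) = 20 - w)
E(v) = v² + v*(-23 + v² + 63*v) + (-50 + v)/(2*v) (E(v) = (v² + (-23 + v² + 63*v)*v) + (-50 + v)/((2*v)) = (v² + v*(-23 + v² + 63*v)) + (-50 + v)*(1/(2*v)) = (v² + v*(-23 + v² + 63*v)) + (-50 + v)/(2*v) = v² + v*(-23 + v² + 63*v) + (-50 + v)/(2*v))
-2739 + E(K(Y)) = -2739 + (½ + (20 - 1*2)³ - 25/(20 - 1*2) - 23*(20 - 1*2) + 64*(20 - 1*2)²) = -2739 + (½ + (20 - 2)³ - 25/(20 - 2) - 23*(20 - 2) + 64*(20 - 2)²) = -2739 + (½ + 18³ - 25/18 - 23*18 + 64*18²) = -2739 + (½ + 5832 - 25*1/18 - 414 + 64*324) = -2739 + (½ + 5832 - 25/18 - 414 + 20736) = -2739 + 235378/9 = 210727/9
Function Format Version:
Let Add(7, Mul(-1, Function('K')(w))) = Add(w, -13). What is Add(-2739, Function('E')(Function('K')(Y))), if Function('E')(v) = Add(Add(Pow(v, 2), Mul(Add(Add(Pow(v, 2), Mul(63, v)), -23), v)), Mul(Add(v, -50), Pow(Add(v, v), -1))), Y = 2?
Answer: Rational(210727, 9) ≈ 23414.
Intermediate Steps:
Function('K')(w) = Add(20, Mul(-1, w)) (Function('K')(w) = Add(7, Mul(-1, Add(w, -13))) = Add(7, Mul(-1, Add(-13, w))) = Add(7, Add(13, Mul(-1, w))) = Add(20, Mul(-1, w)))
Function('E')(v) = Add(Pow(v, 2), Mul(v, Add(-23, Pow(v, 2), Mul(63, v))), Mul(Rational(1, 2), Pow(v, -1), Add(-50, v))) (Function('E')(v) = Add(Add(Pow(v, 2), Mul(Add(-23, Pow(v, 2), Mul(63, v)), v)), Mul(Add(-50, v), Pow(Mul(2, v), -1))) = Add(Add(Pow(v, 2), Mul(v, Add(-23, Pow(v, 2), Mul(63, v)))), Mul(Add(-50, v), Mul(Rational(1, 2), Pow(v, -1)))) = Add(Add(Pow(v, 2), Mul(v, Add(-23, Pow(v, 2), Mul(63, v)))), Mul(Rational(1, 2), Pow(v, -1), Add(-50, v))) = Add(Pow(v, 2), Mul(v, Add(-23, Pow(v, 2), Mul(63, v))), Mul(Rational(1, 2), Pow(v, -1), Add(-50, v))))
Add(-2739, Function('E')(Function('K')(Y))) = Add(-2739, Add(Rational(1, 2), Pow(Add(20, Mul(-1, 2)), 3), Mul(-25, Pow(Add(20, Mul(-1, 2)), -1)), Mul(-23, Add(20, Mul(-1, 2))), Mul(64, Pow(Add(20, Mul(-1, 2)), 2)))) = Add(-2739, Add(Rational(1, 2), Pow(Add(20, -2), 3), Mul(-25, Pow(Add(20, -2), -1)), Mul(-23, Add(20, -2)), Mul(64, Pow(Add(20, -2), 2)))) = Add(-2739, Add(Rational(1, 2), Pow(18, 3), Mul(-25, Pow(18, -1)), Mul(-23, 18), Mul(64, Pow(18, 2)))) = Add(-2739, Add(Rational(1, 2), 5832, Mul(-25, Rational(1, 18)), -414, Mul(64, 324))) = Add(-2739, Add(Rational(1, 2), 5832, Rational(-25, 18), -414, 20736)) = Add(-2739, Rational(235378, 9)) = Rational(210727, 9)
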